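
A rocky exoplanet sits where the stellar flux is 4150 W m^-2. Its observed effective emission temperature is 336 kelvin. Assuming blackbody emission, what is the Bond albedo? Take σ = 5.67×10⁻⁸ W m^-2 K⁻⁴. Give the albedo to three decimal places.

Energy balance: S(1−α)/4 = σT⁴, so 1−α = 4σT⁴/S.
σT⁴ = 722.7 W m^-2, so 4σT⁴ = 2891 W m^-2.
Hence α = 1 − 2891/4150 = 0.3035.

0.303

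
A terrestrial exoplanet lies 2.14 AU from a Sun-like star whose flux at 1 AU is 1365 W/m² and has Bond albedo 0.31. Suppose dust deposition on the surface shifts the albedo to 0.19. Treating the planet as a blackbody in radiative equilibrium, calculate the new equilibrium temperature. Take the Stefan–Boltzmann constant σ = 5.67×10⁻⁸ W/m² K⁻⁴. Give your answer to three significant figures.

181 K

Flux at the orbit: S = 1365/(2.14)² = 298.1 W/m².
T₂ = [S(1−α₂)/(4σ)]^(1/4) = [298.1·0.81/(4σ)]^(1/4) = 180.6 K.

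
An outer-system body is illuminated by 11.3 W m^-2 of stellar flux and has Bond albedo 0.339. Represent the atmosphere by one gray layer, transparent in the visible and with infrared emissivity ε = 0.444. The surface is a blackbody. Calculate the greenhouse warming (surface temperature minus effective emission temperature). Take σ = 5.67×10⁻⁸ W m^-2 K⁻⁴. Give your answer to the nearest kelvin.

5 K

Effective emission temperature (TOA balance): σT_e⁴ = S(1−α)/4 = 1.867 W m^-2 → T_e = 75.75 K.
For a single slab of emissivity ε, T_s⁴ = 2T_e⁴/(2−ε); thus T_s = 75.75·(1.285)^(1/4) = 80.66 K.
T_s − T_e = 80.66 − 75.75 = 4.906 K.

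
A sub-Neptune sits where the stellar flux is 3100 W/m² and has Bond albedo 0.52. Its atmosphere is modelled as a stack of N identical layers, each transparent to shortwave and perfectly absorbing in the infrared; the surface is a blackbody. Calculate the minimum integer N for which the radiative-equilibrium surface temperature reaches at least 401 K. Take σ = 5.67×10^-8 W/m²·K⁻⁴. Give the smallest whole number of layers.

3

Top-of-atmosphere balance: σT_e⁴ = S(1−α)/4 = 372.0 W/m² → T_e = 284.6 K.
Since T_s⁴ = (N+1)T_e⁴, we need N ≥ (T_s/T_e)⁴ − 1 = 2.941.
Rounding up, N = 3.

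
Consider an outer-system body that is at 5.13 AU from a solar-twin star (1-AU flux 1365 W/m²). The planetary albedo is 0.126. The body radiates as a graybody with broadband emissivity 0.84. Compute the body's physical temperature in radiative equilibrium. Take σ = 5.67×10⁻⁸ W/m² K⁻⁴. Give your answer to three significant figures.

Flux at the orbit: S = 1365/(5.13)² = 51.87 W/m².
The planet absorbs (1−α)S over its disc πR² and re-emits over 4πR², so the mean absorbed flux is (1−0.126)·51.87/4 = 11.33 W/m².
Equating to εσT⁴ with ε = 0.84: T = (11.33/0.84σ)^(1/4) = 124.2 K.

124 K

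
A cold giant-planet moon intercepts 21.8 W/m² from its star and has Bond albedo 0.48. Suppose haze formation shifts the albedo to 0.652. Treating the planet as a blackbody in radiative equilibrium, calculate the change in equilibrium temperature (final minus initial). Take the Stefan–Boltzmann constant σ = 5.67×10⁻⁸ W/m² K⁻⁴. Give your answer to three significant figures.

-8.03 K

Initial: T₁ = [S(1−0.48)/(4σ)]^(1/4) = 84.08 K.
After:  T₂ = [21.80·0.348/(4σ)]^(1/4) = 76.05 K.
Change: 76.05 − 84.08 = -8.032 K.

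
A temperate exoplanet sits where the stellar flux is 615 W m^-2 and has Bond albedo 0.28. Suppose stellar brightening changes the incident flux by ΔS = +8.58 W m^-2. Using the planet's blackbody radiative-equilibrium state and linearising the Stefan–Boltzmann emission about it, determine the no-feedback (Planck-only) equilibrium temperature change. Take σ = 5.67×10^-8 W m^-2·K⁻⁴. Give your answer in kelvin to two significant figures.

Unperturbed T_e = [615.0·(1−0.28)/(4σ)]^¼ = 210.2 K.
TOA radiative forcing: ΔF = (1−α)ΔS/4 = 0.72·(+8.58)/4 = 1.544 W m^-2.
The Planck feedback parameter is 4σT_e³ = 2.107 W m^-2/K.
ΔT₀ = ΔF/λ_P = 1.544/2.107 = 0.733 K.

0.73 kelvin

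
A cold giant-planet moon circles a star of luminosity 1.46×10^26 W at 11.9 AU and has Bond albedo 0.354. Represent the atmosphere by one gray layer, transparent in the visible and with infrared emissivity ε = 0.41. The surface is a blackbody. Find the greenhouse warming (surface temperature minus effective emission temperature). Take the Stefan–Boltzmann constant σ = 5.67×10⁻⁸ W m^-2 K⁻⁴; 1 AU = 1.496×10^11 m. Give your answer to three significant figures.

3.36 kelvin

d = 11.9 × 1.496×10^11 m = 1.780×10^12 m.
Flux at the orbit: S = L/(4πd²) = 1.46×10^26/(4π·(1.78×10^12)²) = 3.666 W m^-2.
The planet radiates to space at T_e = [S(1−α)/(4σ)]^(1/4) = 56.85 K.
The surface balance (absorbed SW + ε·downward IR = σT_s⁴) with T_a⁴ = T_s⁴/2 reduces to T_s = T_e·[2/(2−ε)]^¼ = 60.20 K.
The atmosphere warms the surface by 3.356 K.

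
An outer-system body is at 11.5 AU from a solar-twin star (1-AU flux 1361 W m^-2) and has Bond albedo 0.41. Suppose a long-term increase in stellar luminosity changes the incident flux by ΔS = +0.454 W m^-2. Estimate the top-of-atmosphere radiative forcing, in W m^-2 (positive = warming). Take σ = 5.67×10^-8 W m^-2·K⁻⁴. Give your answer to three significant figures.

0.0670 W m^-2

Irradiance scales as 1/d², so S = 1361 W m^-2 × (1/11.5)² = 10.29 W m^-2.
Only a fraction (1−α) is absorbed and it's spread over 4πR², so ΔF = (1−α)ΔS/4 = 0.06697 W m^-2.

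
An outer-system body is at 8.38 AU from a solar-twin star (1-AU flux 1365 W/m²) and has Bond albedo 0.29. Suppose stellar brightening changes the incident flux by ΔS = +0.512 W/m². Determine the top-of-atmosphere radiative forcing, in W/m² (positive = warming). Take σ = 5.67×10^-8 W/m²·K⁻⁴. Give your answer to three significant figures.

Irradiance scales as 1/d², so S = 1365 W/m² × (1/8.38)² = 19.44 W/m².
ΔF = Δ[S(1−α)]/4 = (1−0.29)·+0.512/4 = 0.09088 W/m².

0.0909 W/m²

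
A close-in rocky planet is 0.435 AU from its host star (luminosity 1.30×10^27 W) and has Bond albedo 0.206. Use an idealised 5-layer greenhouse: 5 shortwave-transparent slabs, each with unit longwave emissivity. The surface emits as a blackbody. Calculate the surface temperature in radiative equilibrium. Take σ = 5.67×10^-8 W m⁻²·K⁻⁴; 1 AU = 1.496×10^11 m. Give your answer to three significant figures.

846 kelvin

Orbital distance: d = 0.435 AU = 6.508×10^10 m.
Flux at the orbit: S = L/(4πd²) = 1.30×10^27/(4π·(6.51×10^10)²) = 24430 W m⁻².
OLR = S(1−α)/4 = 4849 W m⁻²; the top layer radiates at T_e = 540.8 K.
For an N-layer opaque stack, T_s⁴ = (N+1)T_e⁴, hence T_s = (6)^(1/4)×540.8 K = 846.4 K.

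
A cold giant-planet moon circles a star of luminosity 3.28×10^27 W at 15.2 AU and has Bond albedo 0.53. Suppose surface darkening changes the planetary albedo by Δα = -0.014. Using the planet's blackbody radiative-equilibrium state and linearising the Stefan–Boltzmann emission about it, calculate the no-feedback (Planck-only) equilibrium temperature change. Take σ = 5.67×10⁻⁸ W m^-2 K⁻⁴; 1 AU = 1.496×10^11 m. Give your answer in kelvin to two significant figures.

0.75 K

Orbital distance: d = 15.2 AU = 2.274×10^12 m.
Spreading L over a sphere of radius d: S = 3.28×10^27/(4π·2.27×10^12²) = 50.48 W m^-2.
The baseline emission temperature is T_e = 101.1 K.
TOA radiative forcing: ΔF = −S·Δα/4 = −50.48·(-0.014)/4 = 0.1767 W m^-2.
Linearising σT⁴ gives d(σT⁴)/dT = 4σT_e³ = 0.2346 W m^-2 per K.
ΔT₀ = ΔF/λ_P = 0.1767/0.2346 = 0.753 K.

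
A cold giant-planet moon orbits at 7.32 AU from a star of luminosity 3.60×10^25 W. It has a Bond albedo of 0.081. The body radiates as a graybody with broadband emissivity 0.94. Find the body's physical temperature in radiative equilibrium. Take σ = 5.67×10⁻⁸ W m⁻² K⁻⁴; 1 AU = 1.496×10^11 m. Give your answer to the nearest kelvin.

57 kelvin

d = 7.32 × 1.496×10^11 m = 1.095×10^12 m.
Flux at the orbit: S = L/(4πd²) = 3.60×10^25/(4π·(1.10×10^12)²) = 2.389 W m⁻².
The planet absorbs (1−α)S over its disc πR² and re-emits over 4πR², so the mean absorbed flux is (1−0.081)·2.389/4 = 0.5489 W m⁻².
Radiative balance εσT⁴ = 0.5489 gives T = [0.5489/(0.94·σ)]^(1/4) = 56.65 K.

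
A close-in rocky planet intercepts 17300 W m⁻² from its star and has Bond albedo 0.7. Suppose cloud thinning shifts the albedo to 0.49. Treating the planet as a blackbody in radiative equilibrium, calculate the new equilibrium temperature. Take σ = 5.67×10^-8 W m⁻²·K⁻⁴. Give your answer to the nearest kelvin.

444 K

With the new albedo, S(1−α₂)/4 = 2206 W m⁻², so T₂ = 444.1 K.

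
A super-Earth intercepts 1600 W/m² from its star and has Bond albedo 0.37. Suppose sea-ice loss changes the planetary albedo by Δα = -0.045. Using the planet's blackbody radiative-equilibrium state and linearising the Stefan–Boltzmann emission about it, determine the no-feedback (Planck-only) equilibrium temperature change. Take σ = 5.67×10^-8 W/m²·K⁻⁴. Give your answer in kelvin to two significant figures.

Reference equilibrium: T_e = [S(1−α)/(4σ)]^(1/4) = 258.2 K.
The change in absorbed flux is Δ[S(1−α)/4] = −SΔα/4 = 18.00 W/m².
The Planck feedback parameter is 4σT_e³ = 3.904 W/m²/K.
ΔT₀ = ΔF/λ_P = 18.00/3.904 = 4.61 K.

4.6 kelvin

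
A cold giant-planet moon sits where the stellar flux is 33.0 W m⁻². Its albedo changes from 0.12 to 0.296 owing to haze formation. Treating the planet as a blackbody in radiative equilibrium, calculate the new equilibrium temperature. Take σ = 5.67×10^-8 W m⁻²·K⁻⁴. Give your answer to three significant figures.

101 K

T₂ = [S(1−α₂)/(4σ)]^(1/4) = [33.00·0.704/(4σ)]^(1/4) = 100.6 K.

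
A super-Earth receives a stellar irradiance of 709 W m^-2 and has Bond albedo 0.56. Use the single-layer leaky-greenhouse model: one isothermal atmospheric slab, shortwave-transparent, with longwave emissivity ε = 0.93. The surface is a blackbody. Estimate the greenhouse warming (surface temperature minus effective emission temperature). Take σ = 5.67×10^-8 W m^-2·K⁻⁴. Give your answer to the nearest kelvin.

33 K

The planet radiates to space at T_e = [S(1−α)/(4σ)]^(1/4) = 192.6 K.
For a single slab of emissivity ε, T_s⁴ = 2T_e⁴/(2−ε); thus T_s = 192.6·(1.869)^(1/4) = 225.2 K.
T_s − T_e = 225.2 − 192.6 = 32.60 K.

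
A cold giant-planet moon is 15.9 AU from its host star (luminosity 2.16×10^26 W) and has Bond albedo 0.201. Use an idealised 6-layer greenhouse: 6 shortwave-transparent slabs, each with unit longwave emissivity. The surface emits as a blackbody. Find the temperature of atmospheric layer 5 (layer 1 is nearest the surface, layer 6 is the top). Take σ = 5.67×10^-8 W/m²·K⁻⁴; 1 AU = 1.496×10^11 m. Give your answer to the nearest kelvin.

68 K

d = 15.9 × 1.496×10^11 m = 2.379×10^12 m.
Flux at the orbit: S = L/(4πd²) = 2.16×10^26/(4π·(2.38×10^12)²) = 3.038 W/m².
The effective emission temperature is T_e = [S(1−α)/(4σ)]^¼ = 57.20 K.
Each opaque layer satisfies 2T_j⁴ = T_{j−1}⁴ + T_{j+1}⁴, giving T_k⁴ = (N+1−k)T_e⁴.
T_5 = (2)^(1/4)·57.20 = 68.02 K.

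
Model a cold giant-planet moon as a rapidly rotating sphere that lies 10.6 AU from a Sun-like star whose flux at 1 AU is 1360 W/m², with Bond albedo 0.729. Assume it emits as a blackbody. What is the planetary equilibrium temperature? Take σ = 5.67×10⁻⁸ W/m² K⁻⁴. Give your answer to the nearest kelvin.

62 K

Flux at the orbit: S = 1360/(10.6)² = 12.10 W/m².
Absorbed flux (global mean): S(1−α)/4 = 12.10·0.271/4 = 0.8200 W/m².
Balancing against σT⁴: T = (0.8200/5.67×10⁻⁸)^(1/4) = 61.67 K.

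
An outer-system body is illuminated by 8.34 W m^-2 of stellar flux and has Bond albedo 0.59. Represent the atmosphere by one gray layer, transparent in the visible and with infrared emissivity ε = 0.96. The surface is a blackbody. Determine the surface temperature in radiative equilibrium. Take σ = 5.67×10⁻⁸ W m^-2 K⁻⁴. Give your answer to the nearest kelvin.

73 kelvin

The planet radiates to space at T_e = [S(1−α)/(4σ)]^(1/4) = 62.31 K.
For a single slab of emissivity ε, T_s⁴ = 2T_e⁴/(2−ε); thus T_s = 62.31·(1.923)^(1/4) = 73.38 K.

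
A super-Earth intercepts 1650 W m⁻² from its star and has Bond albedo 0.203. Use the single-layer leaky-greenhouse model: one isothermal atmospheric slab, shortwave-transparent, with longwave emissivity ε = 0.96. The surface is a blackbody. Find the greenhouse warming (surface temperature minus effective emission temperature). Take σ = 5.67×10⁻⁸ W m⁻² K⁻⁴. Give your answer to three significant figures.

49.0 K

Effective emission temperature (TOA balance): σT_e⁴ = S(1−α)/4 = 328.8 W m⁻² → T_e = 275.9 K.
The surface balance (absorbed SW + ε·downward IR = σT_s⁴) with T_a⁴ = T_s⁴/2 reduces to T_s = T_e·[2/(2−ε)]^¼ = 325.0 K.
The atmosphere warms the surface by 49.01 K.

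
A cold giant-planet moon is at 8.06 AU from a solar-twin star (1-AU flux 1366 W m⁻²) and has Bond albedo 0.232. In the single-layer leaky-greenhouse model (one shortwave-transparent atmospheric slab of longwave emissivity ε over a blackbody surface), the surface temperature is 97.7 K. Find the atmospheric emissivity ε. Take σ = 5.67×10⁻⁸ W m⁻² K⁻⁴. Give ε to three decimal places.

Flux at the orbit: S = 1366/(8.06)² = 21.03 W m⁻².
Effective temperature: T_e = [S(1−α)/(4σ)]^(1/4) = 91.86 K.
Since (2−ε)/2 = (T_e/T_s)⁴ = 0.7815, ε = 0.4370.

0.437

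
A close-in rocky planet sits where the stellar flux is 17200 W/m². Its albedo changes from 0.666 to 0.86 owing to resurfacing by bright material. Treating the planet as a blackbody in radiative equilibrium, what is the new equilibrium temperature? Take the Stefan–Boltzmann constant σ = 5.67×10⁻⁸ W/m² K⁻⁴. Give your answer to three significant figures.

321 K

With the new albedo, S(1−α₂)/4 = 602.0 W/m², so T₂ = 321.0 K.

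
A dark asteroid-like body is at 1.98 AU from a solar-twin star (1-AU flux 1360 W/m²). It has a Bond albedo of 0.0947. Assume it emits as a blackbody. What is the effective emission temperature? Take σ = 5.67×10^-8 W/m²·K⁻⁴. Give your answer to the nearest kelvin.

193 K

Flux at the orbit: S = 1360/(1.98)² = 346.9 W/m².
Absorbed flux (global mean): S(1−α)/4 = 346.9·0.905/4 = 78.51 W/m².
Set σT⁴ = 78.51 → T = (78.51/σ)^(1/4) = 192.9 K.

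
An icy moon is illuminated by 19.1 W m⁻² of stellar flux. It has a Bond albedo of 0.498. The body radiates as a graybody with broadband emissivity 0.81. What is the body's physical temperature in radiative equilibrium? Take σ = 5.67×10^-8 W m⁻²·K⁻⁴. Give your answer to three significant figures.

Averaging over the sphere, the absorbed flux is S(1−α)/4 = 2.397 W m⁻².
Equating to εσT⁴ with ε = 0.81: T = (2.397/0.81σ)^(1/4) = 85.00 K.

85.0 kelvin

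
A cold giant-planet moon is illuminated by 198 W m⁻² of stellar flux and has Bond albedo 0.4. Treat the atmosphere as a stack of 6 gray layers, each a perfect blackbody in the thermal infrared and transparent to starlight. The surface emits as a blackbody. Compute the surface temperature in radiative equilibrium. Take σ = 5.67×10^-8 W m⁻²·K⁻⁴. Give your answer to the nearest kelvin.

Top-of-atmosphere balance: σT_e⁴ = S(1−α)/4 = 29.70 W m⁻² → T_e = 151.3 K.
Layer-by-layer balance gives σT_s⁴ = (N+1)σT_e⁴, so T_s = 7^¼·151.3 = 246.1 K.

246 kelvin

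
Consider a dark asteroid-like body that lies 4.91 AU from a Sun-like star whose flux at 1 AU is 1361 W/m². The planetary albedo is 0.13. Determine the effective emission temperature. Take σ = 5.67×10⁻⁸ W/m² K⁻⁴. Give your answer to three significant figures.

By the inverse-square law, S = 1361/4.91² = 56.45 W/m².
Averaging over the sphere, the absorbed flux is S(1−α)/4 = 12.28 W/m².
In equilibrium σT⁴ equals this, so T = 121.3 K.

121 K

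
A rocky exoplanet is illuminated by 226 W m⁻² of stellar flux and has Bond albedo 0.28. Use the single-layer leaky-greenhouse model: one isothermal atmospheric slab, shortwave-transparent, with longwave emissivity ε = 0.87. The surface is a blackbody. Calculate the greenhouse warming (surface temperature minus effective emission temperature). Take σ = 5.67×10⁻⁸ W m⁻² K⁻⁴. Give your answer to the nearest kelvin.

25 K

Effective emission temperature (TOA balance): σT_e⁴ = S(1−α)/4 = 40.68 W m⁻² → T_e = 163.7 K.
The surface balance (absorbed SW + ε·downward IR = σT_s⁴) with T_a⁴ = T_s⁴/2 reduces to T_s = T_e·[2/(2−ε)]^¼ = 188.8 K.
The atmosphere warms the surface by 25.11 K.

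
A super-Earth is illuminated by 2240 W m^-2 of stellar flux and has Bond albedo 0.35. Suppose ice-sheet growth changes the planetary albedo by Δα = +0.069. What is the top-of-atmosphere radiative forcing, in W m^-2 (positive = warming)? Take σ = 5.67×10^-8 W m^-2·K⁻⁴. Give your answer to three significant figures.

-38.6 W m^-2

TOA radiative forcing: ΔF = −S·Δα/4 = −2240·(+0.069)/4 = -38.64 W m^-2.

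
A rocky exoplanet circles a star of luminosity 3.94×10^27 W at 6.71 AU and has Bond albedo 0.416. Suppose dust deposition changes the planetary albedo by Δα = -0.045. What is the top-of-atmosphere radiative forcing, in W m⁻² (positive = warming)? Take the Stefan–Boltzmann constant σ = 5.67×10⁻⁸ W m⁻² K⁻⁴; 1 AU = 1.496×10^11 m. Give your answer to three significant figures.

3.50 W m⁻²

Orbital distance: d = 6.71 AU = 1.004×10^12 m.
Flux at the orbit: S = L/(4πd²) = 3.94×10^27/(4π·(1.00×10^12)²) = 311.2 W m⁻².
TOA radiative forcing: ΔF = −S·Δα/4 = −311.2·(-0.045)/4 = 3.501 W m⁻².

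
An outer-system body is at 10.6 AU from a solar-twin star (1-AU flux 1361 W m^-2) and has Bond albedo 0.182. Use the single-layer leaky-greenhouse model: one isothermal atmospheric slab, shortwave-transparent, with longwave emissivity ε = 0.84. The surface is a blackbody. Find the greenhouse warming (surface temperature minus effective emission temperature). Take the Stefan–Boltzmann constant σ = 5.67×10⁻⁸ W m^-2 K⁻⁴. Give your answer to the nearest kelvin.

12 kelvin

Irradiance scales as 1/d², so S = 1361 W m^-2 × (1/10.6)² = 12.11 W m^-2.
Effective emission temperature (TOA balance): σT_e⁴ = S(1−α)/4 = 2.477 W m^-2 → T_e = 81.30 K.
Surface balance with a leaky layer gives σT_s⁴ = σT_e⁴·2/(2−ε), so T_s = T_e·[2/(2−0.84)]^(1/4) = 93.16 K.
T_s − T_e = 93.16 − 81.30 = 11.86 K.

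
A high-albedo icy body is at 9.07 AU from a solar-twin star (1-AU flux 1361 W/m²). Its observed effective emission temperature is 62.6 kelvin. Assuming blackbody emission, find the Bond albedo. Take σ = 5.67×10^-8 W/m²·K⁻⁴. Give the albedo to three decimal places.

0.789

Irradiance scales as 1/d², so S = 1361 W/m² × (1/9.07)² = 16.54 W/m².
Rearranging the radiative balance, α = 1 − 4σT⁴/S.
4σT⁴ = 4·5.67×10⁻⁸·(62.6)⁴ = 3.483 W/m².
1−α = 3.483/16.54 = 0.2105, so α = 0.7895.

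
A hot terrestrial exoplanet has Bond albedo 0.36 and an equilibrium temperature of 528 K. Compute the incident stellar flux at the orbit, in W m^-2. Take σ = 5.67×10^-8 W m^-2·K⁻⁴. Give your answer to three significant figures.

27500 W m^-2

From S(1−α)/4 = σT⁴: S = 4σT⁴/(1−α).
The emitted flux is σT⁴ = 4407 W m^-2.
So S = 4×4407/(1−0.36) = 27540 W m^-2.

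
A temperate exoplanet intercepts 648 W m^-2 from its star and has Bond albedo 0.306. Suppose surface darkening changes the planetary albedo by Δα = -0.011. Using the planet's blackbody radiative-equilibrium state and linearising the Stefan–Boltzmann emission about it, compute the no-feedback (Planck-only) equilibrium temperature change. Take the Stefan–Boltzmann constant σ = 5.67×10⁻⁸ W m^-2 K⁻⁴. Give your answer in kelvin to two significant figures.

The baseline emission temperature is T_e = 211.0 K.
ΔF = −(S/4)Δα = −(648.0/4)×(-0.011) = 1.782 W m^-2.
The Planck feedback parameter is 4σT_e³ = 2.131 W m^-2/K.
So ΔT₀ = 1.782/2.131 = 0.836 K.

0.84 kelvin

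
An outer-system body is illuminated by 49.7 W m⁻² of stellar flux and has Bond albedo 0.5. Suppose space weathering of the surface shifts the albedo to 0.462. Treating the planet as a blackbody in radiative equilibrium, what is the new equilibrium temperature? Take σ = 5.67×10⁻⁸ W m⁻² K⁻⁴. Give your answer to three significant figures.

With the new albedo, S(1−α₂)/4 = 6.685 W m⁻², so T₂ = 104.2 K.

104 K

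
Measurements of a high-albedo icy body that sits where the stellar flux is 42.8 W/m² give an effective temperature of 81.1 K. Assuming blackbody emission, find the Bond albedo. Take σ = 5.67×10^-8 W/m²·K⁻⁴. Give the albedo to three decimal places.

0.771

Rearranging the radiative balance, α = 1 − 4σT⁴/S.
σT⁴ = 2.453 W/m², so 4σT⁴ = 9.811 W/m².
Hence α = 1 − 9.811/42.80 = 0.7708.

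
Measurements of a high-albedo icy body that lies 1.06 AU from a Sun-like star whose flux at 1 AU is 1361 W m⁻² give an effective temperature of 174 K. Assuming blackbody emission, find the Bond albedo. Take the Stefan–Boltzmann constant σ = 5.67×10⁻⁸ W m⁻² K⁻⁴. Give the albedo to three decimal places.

0.828

Irradiance scales as 1/d², so S = 1361 W m⁻² × (1/1.06)² = 1211 W m⁻².
Rearranging the radiative balance, α = 1 − 4σT⁴/S.
σT⁴ = 51.97 W m⁻², so 4σT⁴ = 207.9 W m⁻².
1−α = 207.9/1211 = 0.1716, so α = 0.8284.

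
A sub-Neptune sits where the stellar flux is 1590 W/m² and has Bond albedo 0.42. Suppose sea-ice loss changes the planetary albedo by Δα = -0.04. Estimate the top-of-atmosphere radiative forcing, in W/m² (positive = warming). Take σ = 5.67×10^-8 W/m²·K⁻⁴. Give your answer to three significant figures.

TOA radiative forcing: ΔF = −S·Δα/4 = −1590·(-0.04)/4 = 15.90 W/m².

15.9 W/m²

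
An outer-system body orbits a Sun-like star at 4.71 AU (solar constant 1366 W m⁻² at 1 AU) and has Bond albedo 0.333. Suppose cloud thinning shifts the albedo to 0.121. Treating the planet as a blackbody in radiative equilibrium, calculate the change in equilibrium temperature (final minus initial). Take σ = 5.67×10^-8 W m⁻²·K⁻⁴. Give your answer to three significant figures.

8.29 K

Irradiance scales as 1/d², so S = 1366 W m⁻² × (1/4.71)² = 61.58 W m⁻².
Before: T₁ = [61.58·0.667/(4σ)]^(1/4) = 116.0 K.
With α = 0.121, T₂ = 124.3 K.
ΔT = T₂ − T₁ = 8.287 K.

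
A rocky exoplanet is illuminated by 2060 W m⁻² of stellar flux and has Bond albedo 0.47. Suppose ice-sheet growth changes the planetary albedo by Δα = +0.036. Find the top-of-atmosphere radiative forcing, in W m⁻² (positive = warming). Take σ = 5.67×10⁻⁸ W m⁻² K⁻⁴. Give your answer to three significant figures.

-18.5 W m⁻²

ΔF = −(S/4)Δα = −(2060/4)×(+0.036) = -18.54 W m⁻².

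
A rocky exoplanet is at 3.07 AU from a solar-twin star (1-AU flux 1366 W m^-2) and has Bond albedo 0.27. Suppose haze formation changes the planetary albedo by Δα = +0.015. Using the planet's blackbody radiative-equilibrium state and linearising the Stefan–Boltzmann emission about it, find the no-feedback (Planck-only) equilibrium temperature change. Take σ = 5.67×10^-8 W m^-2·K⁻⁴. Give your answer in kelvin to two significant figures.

By the inverse-square law, S = 1366/3.07² = 144.9 W m^-2.
Unperturbed T_e = [144.9·(1−0.27)/(4σ)]^¼ = 147.0 K.
TOA radiative forcing: ΔF = −S·Δα/4 = −144.9·(+0.015)/4 = -0.5435 W m^-2.
Linearising σT⁴ gives d(σT⁴)/dT = 4σT_e³ = 0.7199 W m^-2 per K.
ΔT₀ = ΔF/λ_P = -0.5435/0.7199 = -0.755 K.

-0.75 kelvin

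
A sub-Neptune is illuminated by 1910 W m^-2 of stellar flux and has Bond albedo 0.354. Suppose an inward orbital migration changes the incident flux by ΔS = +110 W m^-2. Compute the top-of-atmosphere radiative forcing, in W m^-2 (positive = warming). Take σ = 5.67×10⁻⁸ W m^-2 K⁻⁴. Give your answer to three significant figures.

17.8 W m^-2

ΔF = Δ[S(1−α)]/4 = (1−0.354)·+110/4 = 17.77 W m^-2.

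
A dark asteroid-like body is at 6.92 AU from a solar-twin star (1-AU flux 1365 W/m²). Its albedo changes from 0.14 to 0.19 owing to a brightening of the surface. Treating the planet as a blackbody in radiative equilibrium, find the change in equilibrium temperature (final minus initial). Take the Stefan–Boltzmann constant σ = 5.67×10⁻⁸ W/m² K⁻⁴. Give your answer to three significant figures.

By the inverse-square law, S = 1365/6.92² = 28.50 W/m².
Initial: T₁ = [S(1−0.14)/(4σ)]^(1/4) = 102.0 K.
After:  T₂ = [28.50·0.81/(4σ)]^(1/4) = 100.4 K.
Change: 100.4 − 102.0 = -1.515 K.

-1.52 K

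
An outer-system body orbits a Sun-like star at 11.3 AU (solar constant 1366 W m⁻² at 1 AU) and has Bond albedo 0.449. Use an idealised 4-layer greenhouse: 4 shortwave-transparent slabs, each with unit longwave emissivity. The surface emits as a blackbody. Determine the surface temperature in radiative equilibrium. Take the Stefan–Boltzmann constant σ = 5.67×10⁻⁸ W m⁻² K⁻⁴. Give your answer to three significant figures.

Irradiance scales as 1/d², so S = 1366 W m⁻² × (1/11.3)² = 10.70 W m⁻².
OLR = S(1−α)/4 = 1.474 W m⁻²; the top layer radiates at T_e = 71.40 K.
With N = 4 opaque layers, T_s = (N+1)^(1/4)·T_e = 5^(1/4)·71.40 = 106.8 K.

107 K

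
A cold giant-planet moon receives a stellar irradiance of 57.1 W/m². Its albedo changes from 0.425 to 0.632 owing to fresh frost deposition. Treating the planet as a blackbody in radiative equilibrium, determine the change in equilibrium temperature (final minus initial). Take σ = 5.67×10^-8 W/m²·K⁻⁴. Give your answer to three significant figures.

Before: T₁ = [57.10·0.575/(4σ)]^(1/4) = 109.7 K.
After:  T₂ = [57.10·0.368/(4σ)]^(1/4) = 98.11 K.
ΔT = T₂ − T₁ = -11.58 K.

-11.6 K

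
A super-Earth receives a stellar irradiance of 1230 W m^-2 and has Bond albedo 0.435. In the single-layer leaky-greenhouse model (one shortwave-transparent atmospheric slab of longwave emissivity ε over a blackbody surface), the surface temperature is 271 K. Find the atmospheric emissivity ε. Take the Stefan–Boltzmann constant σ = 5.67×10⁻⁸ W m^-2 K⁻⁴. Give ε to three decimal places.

First, T_e = [1230·(1−0.435)/(4σ)]^(1/4) = 235.3 K.
T_s⁴ = T_e⁴·2/(2−ε) → ε = 2 − 2(T_e/T_s)⁴ = 2 − 2·(235.3/271)⁴ = 0.8638.

0.864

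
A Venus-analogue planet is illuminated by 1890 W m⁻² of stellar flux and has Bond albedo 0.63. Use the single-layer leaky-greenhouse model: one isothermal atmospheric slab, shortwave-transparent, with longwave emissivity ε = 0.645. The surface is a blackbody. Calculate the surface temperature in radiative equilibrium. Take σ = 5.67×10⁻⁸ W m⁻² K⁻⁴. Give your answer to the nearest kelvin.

At the top of the atmosphere, σT_e⁴ = S(1−α)/4 = 174.8 W m⁻², giving T_e = 235.6 K.
Surface balance with a leaky layer gives σT_s⁴ = σT_e⁴·2/(2−ε), so T_s = T_e·[2/(2−0.645)]^(1/4) = 259.7 K.

260 K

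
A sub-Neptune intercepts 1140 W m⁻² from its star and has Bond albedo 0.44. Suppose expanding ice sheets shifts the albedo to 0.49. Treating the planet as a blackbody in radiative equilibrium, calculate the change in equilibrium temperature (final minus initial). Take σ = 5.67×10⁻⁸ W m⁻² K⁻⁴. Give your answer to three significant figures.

-5.32 kelvin

Initial: T₁ = [S(1−0.44)/(4σ)]^(1/4) = 230.3 K.
With α = 0.49, T₂ = 225.0 K.
ΔT = T₂ − T₁ = -5.323 K.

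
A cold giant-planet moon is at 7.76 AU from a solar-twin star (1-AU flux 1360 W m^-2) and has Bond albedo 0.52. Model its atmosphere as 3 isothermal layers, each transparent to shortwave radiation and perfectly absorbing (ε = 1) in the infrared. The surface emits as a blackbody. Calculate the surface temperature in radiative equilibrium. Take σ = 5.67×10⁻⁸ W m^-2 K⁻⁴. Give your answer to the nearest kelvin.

Flux at the orbit: S = 1360/(7.76)² = 22.58 W m^-2.
The effective emission temperature is T_e = [S(1−α)/(4σ)]^¼ = 83.15 K.
Layer-by-layer balance gives σT_s⁴ = (N+1)σT_e⁴, so T_s = 4^¼·83.15 = 117.6 K.

118 K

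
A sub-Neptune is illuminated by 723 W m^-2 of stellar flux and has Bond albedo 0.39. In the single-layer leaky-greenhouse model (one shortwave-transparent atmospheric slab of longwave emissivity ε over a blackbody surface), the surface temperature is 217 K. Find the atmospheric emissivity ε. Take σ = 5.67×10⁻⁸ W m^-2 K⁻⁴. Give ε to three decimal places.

0.246

TOA balance gives T_e = 210.0 K.
T_s⁴ = T_e⁴·2/(2−ε) → ε = 2 − 2(T_e/T_s)⁴ = 2 − 2·(210.0/217)⁴ = 0.2461.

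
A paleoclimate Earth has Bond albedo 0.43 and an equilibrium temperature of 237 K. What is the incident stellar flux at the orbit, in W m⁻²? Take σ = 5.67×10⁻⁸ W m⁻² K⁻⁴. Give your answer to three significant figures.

From S(1−α)/4 = σT⁴: S = 4σT⁴/(1−α).
The emitted flux is σT⁴ = 178.9 W m⁻².
S = 4·178.9/0.57 = 1255 W m⁻².

1260 W m⁻²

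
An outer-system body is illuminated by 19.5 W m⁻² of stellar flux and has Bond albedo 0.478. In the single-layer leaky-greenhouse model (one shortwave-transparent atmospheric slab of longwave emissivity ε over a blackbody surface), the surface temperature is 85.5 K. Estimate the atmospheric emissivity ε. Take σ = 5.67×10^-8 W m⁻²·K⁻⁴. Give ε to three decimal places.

0.320

First, T_e = [19.50·(1−0.478)/(4σ)]^(1/4) = 81.85 K.
T_s⁴ = T_e⁴·2/(2−ε) → ε = 2 − 2(T_e/T_s)⁴ = 2 − 2·(81.85/85.5)⁴ = 0.3203.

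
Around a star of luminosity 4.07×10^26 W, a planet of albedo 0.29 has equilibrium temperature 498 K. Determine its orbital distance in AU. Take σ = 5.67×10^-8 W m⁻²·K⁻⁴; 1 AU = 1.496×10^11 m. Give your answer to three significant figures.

0.271 AU

Required flux: S = 4σT⁴/(1−α) = 19650 W m⁻².
From L = 4πd²S, d = √(4.07×10^26/(4π·19650)) = 4.060×10^10 m = 0.2714 AU.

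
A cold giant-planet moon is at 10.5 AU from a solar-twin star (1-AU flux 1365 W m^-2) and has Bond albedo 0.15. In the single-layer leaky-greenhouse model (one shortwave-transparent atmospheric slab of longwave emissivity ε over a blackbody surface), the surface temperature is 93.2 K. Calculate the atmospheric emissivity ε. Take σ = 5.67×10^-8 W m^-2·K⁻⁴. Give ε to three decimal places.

Flux at the orbit: S = 1365/(10.5)² = 12.38 W m^-2.
Effective temperature: T_e = [S(1−α)/(4σ)]^(1/4) = 82.53 K.
Inverting T_s⁴ = 2T_e⁴/(2−ε): (T_e/T_s)⁴ = 0.6150, so ε = 2(1 − 0.6150) = 0.7700.

0.770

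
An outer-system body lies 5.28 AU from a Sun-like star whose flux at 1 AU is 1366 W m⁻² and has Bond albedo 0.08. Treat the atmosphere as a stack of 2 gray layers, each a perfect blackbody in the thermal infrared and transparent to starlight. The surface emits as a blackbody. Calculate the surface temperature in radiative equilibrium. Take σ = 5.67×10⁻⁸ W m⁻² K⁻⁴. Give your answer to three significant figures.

156 K

Flux at the orbit: S = 1366/(5.28)² = 49.00 W m⁻².
The effective emission temperature is T_e = [S(1−α)/(4σ)]^¼ = 118.7 K.
Layer-by-layer balance gives σT_s⁴ = (N+1)σT_e⁴, so T_s = 3^¼·118.7 = 156.3 K.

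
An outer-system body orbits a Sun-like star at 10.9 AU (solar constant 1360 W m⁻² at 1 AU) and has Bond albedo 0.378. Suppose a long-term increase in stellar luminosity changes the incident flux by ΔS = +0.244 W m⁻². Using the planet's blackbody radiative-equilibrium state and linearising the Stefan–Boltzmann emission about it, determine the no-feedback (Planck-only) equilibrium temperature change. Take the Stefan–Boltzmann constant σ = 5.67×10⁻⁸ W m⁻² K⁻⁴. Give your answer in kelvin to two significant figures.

Irradiance scales as 1/d², so S = 1360 W m⁻² × (1/10.9)² = 11.45 W m⁻².
The baseline emission temperature is T_e = 74.85 K.
TOA radiative forcing: ΔF = (1−α)ΔS/4 = 0.622·(+0.244)/4 = 0.03794 W m⁻².
Linearising σT⁴ gives d(σT⁴)/dT = 4σT_e³ = 0.09512 W m⁻² per K.
So ΔT₀ = 0.03794/0.09512 = 0.399 K.

0.40 K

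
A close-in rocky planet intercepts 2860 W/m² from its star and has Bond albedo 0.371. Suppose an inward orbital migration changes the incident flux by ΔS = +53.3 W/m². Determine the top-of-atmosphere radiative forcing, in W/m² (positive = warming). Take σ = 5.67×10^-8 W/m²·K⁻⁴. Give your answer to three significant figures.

8.38 W/m²

Only a fraction (1−α) is absorbed and it's spread over 4πR², so ΔF = (1−α)ΔS/4 = 8.381 W/m².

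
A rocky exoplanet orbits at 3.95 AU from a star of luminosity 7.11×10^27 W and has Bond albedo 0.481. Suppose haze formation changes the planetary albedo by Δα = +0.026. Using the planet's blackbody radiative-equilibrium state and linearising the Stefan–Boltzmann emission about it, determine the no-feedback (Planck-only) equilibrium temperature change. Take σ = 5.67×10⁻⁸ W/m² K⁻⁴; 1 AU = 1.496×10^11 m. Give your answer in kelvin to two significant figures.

-3.1 kelvin

d = 3.95 × 1.496×10^11 m = 5.909×10^11 m.
Flux at the orbit: S = L/(4πd²) = 7.11×10^27/(4π·(5.91×10^11)²) = 1620 W/m².
The baseline emission temperature is T_e = 246.8 K.
ΔF = −(S/4)Δα = −(1620/4)×(+0.026) = -10.53 W/m².
Planck response: λ_P = 4σT_e³ = 4·5.67×10⁻⁸·(246.8)³ = 3.408 W/m²/K.
ΔT₀ = ΔF/λ_P = -10.53/3.408 = -3.09 K.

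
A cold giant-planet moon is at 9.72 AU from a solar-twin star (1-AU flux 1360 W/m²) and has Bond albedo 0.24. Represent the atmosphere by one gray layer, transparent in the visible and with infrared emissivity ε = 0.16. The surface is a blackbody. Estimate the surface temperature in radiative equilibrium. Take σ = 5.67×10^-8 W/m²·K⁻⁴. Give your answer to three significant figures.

Flux at the orbit: S = 1360/(9.72)² = 14.39 W/m².
Effective emission temperature (TOA balance): σT_e⁴ = S(1−α)/4 = 2.735 W/m² → T_e = 83.34 K.
For a single slab of emissivity ε, T_s⁴ = 2T_e⁴/(2−ε); thus T_s = 83.34·(1.087)^(1/4) = 85.09 K.

85.1 K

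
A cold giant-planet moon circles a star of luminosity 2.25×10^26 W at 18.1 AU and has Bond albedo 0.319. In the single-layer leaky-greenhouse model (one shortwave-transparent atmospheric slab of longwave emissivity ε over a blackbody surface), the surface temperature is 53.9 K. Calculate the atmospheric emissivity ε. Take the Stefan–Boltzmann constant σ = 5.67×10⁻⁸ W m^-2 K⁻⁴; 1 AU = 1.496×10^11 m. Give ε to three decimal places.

0.262

d = 18.1 × 1.496×10^11 m = 2.708×10^12 m.
Flux at the orbit: S = L/(4πd²) = 2.25×10^26/(4π·(2.71×10^12)²) = 2.442 W m^-2.
First, T_e = [2.442·(1−0.319)/(4σ)]^(1/4) = 52.04 K.
T_s⁴ = T_e⁴·2/(2−ε) → ε = 2 − 2(T_e/T_s)⁴ = 2 − 2·(52.04/53.9)⁴ = 0.2625.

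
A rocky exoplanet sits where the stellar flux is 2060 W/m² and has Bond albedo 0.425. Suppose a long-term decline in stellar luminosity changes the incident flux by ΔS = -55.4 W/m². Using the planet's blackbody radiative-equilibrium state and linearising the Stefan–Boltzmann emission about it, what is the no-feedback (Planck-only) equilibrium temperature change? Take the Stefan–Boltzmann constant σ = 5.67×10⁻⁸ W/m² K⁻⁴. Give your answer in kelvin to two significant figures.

-1.8 kelvin

The baseline emission temperature is T_e = 268.8 K.
TOA radiative forcing: ΔF = (1−α)ΔS/4 = 0.575·(-55.4)/4 = -7.964 W/m².
The Planck feedback parameter is 4σT_e³ = 4.406 W/m²/K.
So ΔT₀ = -7.964/4.406 = -1.81 K.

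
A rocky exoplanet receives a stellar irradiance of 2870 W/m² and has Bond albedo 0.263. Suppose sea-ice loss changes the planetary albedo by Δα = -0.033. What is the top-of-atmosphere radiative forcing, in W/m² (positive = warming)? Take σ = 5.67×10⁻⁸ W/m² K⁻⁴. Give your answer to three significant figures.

The change in absorbed flux is Δ[S(1−α)/4] = −SΔα/4 = 23.68 W/m².

23.7 W/m²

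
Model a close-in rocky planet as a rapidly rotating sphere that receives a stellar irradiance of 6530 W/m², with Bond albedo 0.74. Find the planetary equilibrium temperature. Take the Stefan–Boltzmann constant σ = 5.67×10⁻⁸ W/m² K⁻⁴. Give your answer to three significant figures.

294 K

Averaging over the sphere, the absorbed flux is S(1−α)/4 = 424.4 W/m².
In equilibrium σT⁴ equals this, so T = 294.1 K.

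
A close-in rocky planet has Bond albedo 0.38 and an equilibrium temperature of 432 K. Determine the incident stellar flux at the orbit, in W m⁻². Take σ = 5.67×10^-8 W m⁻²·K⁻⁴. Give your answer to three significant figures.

Invert the energy balance for S: S = 4σT⁴/(1−α).
The emitted flux is σT⁴ = 1975 W m⁻².
So S = 4×1975/(1−0.38) = 12740 W m⁻².

12700 W m⁻²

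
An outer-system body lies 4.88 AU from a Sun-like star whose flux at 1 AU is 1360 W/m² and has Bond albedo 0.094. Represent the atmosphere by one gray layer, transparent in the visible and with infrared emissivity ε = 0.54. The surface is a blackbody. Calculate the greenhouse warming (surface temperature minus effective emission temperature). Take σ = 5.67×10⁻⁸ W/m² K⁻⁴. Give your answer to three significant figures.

Flux at the orbit: S = 1360/(4.88)² = 57.11 W/m².
Effective emission temperature (TOA balance): σT_e⁴ = S(1−α)/4 = 12.94 W/m² → T_e = 122.9 K.
Surface balance with a leaky layer gives σT_s⁴ = σT_e⁴·2/(2−ε), so T_s = T_e·[2/(2−0.54)]^(1/4) = 133.0 K.
The atmosphere warms the surface by 10.06 K.

10.1 K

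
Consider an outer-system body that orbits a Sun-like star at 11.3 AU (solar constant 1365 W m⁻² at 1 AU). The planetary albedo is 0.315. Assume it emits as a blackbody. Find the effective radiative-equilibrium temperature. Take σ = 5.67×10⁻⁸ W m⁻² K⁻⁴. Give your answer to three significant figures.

75.4 K

By the inverse-square law, S = 1365/11.3² = 10.69 W m⁻².
Averaging over the sphere, the absorbed flux is S(1−α)/4 = 1.831 W m⁻².
In equilibrium σT⁴ equals this, so T = 75.38 K.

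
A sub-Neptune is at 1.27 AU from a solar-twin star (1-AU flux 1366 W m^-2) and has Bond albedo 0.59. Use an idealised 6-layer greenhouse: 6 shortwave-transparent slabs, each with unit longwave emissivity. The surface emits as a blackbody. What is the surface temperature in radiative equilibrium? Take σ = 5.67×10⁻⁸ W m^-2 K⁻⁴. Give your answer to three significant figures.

322 K

Flux at the orbit: S = 1366/(1.27)² = 846.9 W m^-2.
OLR = S(1−α)/4 = 86.81 W m^-2; the top layer radiates at T_e = 197.8 K.
Layer-by-layer balance gives σT_s⁴ = (N+1)σT_e⁴, so T_s = 7^¼·197.8 = 321.8 K.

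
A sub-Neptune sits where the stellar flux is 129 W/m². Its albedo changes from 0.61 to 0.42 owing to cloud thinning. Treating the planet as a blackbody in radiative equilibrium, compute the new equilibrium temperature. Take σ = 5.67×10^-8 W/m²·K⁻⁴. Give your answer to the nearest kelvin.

T₂ = [S(1−α₂)/(4σ)]^(1/4) = [129.0·0.58/(4σ)]^(1/4) = 134.8 K.

135 K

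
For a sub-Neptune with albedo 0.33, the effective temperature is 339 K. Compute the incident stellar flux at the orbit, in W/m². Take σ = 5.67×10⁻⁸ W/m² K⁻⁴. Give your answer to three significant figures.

4470 W/m²

Invert the energy balance for S: S = 4σT⁴/(1−α).
The emitted flux is σT⁴ = 748.8 W/m².
So S = 4×748.8/(1−0.33) = 4471 W/m².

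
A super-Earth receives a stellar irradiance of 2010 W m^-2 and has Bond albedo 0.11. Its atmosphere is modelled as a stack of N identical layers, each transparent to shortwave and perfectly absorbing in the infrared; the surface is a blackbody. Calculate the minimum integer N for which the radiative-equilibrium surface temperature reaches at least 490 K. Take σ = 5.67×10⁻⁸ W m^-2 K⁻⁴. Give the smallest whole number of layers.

7

OLR = S(1−α)/4 = 447.2 W m^-2; the top layer radiates at T_e = 298.0 K.
T_s = (N+1)^(1/4)·T_e ≥ 490 K requires N+1 ≥ (T_s/T_e)⁴ = (490/298.0)⁴ = 7.309.
The minimum whole number is N = 7.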